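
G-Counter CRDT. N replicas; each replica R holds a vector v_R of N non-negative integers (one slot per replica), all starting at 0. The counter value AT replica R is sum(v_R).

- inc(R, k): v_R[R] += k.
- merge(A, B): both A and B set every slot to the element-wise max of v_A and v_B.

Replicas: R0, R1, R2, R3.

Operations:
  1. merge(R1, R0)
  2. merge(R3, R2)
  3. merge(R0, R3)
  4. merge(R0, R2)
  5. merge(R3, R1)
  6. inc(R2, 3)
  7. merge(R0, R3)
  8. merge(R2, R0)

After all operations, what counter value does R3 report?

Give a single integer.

Op 1: merge R1<->R0 -> R1=(0,0,0,0) R0=(0,0,0,0)
Op 2: merge R3<->R2 -> R3=(0,0,0,0) R2=(0,0,0,0)
Op 3: merge R0<->R3 -> R0=(0,0,0,0) R3=(0,0,0,0)
Op 4: merge R0<->R2 -> R0=(0,0,0,0) R2=(0,0,0,0)
Op 5: merge R3<->R1 -> R3=(0,0,0,0) R1=(0,0,0,0)
Op 6: inc R2 by 3 -> R2=(0,0,3,0) value=3
Op 7: merge R0<->R3 -> R0=(0,0,0,0) R3=(0,0,0,0)
Op 8: merge R2<->R0 -> R2=(0,0,3,0) R0=(0,0,3,0)

Answer: 0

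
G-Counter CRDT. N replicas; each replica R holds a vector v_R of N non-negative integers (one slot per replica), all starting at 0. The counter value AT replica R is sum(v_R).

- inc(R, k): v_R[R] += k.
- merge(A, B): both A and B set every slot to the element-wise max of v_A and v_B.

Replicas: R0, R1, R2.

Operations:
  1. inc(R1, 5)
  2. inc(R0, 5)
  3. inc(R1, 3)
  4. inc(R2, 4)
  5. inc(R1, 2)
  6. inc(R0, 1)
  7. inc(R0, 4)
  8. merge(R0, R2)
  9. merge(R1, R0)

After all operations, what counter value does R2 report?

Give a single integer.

Answer: 14

Derivation:
Op 1: inc R1 by 5 -> R1=(0,5,0) value=5
Op 2: inc R0 by 5 -> R0=(5,0,0) value=5
Op 3: inc R1 by 3 -> R1=(0,8,0) value=8
Op 4: inc R2 by 4 -> R2=(0,0,4) value=4
Op 5: inc R1 by 2 -> R1=(0,10,0) value=10
Op 6: inc R0 by 1 -> R0=(6,0,0) value=6
Op 7: inc R0 by 4 -> R0=(10,0,0) value=10
Op 8: merge R0<->R2 -> R0=(10,0,4) R2=(10,0,4)
Op 9: merge R1<->R0 -> R1=(10,10,4) R0=(10,10,4)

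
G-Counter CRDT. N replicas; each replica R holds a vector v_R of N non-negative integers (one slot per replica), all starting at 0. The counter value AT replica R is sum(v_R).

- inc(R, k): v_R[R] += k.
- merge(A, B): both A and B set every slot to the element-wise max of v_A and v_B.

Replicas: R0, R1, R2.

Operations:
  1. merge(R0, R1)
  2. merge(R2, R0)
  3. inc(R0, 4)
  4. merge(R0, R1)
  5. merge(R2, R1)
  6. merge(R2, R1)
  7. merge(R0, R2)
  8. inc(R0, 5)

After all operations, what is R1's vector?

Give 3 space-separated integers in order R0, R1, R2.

Answer: 4 0 0

Derivation:
Op 1: merge R0<->R1 -> R0=(0,0,0) R1=(0,0,0)
Op 2: merge R2<->R0 -> R2=(0,0,0) R0=(0,0,0)
Op 3: inc R0 by 4 -> R0=(4,0,0) value=4
Op 4: merge R0<->R1 -> R0=(4,0,0) R1=(4,0,0)
Op 5: merge R2<->R1 -> R2=(4,0,0) R1=(4,0,0)
Op 6: merge R2<->R1 -> R2=(4,0,0) R1=(4,0,0)
Op 7: merge R0<->R2 -> R0=(4,0,0) R2=(4,0,0)
Op 8: inc R0 by 5 -> R0=(9,0,0) value=9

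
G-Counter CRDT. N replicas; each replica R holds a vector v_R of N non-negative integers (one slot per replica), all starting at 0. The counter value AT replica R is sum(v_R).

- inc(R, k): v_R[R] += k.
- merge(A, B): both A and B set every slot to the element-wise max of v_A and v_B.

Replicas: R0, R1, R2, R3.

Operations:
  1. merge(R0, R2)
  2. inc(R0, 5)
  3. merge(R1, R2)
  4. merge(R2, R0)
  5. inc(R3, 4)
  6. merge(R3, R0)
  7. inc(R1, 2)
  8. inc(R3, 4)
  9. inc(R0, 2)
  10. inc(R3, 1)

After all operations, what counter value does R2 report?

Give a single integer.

Answer: 5

Derivation:
Op 1: merge R0<->R2 -> R0=(0,0,0,0) R2=(0,0,0,0)
Op 2: inc R0 by 5 -> R0=(5,0,0,0) value=5
Op 3: merge R1<->R2 -> R1=(0,0,0,0) R2=(0,0,0,0)
Op 4: merge R2<->R0 -> R2=(5,0,0,0) R0=(5,0,0,0)
Op 5: inc R3 by 4 -> R3=(0,0,0,4) value=4
Op 6: merge R3<->R0 -> R3=(5,0,0,4) R0=(5,0,0,4)
Op 7: inc R1 by 2 -> R1=(0,2,0,0) value=2
Op 8: inc R3 by 4 -> R3=(5,0,0,8) value=13
Op 9: inc R0 by 2 -> R0=(7,0,0,4) value=11
Op 10: inc R3 by 1 -> R3=(5,0,0,9) value=14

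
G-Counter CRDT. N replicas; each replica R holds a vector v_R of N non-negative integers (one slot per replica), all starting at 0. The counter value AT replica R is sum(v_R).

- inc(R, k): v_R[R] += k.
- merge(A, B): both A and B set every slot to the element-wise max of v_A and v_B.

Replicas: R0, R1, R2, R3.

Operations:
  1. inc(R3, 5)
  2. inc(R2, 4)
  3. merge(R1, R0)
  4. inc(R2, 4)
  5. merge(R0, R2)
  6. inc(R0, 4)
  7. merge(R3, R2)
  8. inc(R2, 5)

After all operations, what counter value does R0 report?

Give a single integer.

Op 1: inc R3 by 5 -> R3=(0,0,0,5) value=5
Op 2: inc R2 by 4 -> R2=(0,0,4,0) value=4
Op 3: merge R1<->R0 -> R1=(0,0,0,0) R0=(0,0,0,0)
Op 4: inc R2 by 4 -> R2=(0,0,8,0) value=8
Op 5: merge R0<->R2 -> R0=(0,0,8,0) R2=(0,0,8,0)
Op 6: inc R0 by 4 -> R0=(4,0,8,0) value=12
Op 7: merge R3<->R2 -> R3=(0,0,8,5) R2=(0,0,8,5)
Op 8: inc R2 by 5 -> R2=(0,0,13,5) value=18

Answer: 12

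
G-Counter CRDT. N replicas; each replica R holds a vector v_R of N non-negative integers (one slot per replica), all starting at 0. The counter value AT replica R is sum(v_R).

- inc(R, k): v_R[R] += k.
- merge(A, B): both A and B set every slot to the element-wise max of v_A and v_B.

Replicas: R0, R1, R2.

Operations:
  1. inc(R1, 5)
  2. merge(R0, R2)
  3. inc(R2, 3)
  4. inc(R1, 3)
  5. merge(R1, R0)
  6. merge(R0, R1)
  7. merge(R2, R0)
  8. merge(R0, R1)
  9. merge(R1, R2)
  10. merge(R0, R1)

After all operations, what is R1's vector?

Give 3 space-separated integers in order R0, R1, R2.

Op 1: inc R1 by 5 -> R1=(0,5,0) value=5
Op 2: merge R0<->R2 -> R0=(0,0,0) R2=(0,0,0)
Op 3: inc R2 by 3 -> R2=(0,0,3) value=3
Op 4: inc R1 by 3 -> R1=(0,8,0) value=8
Op 5: merge R1<->R0 -> R1=(0,8,0) R0=(0,8,0)
Op 6: merge R0<->R1 -> R0=(0,8,0) R1=(0,8,0)
Op 7: merge R2<->R0 -> R2=(0,8,3) R0=(0,8,3)
Op 8: merge R0<->R1 -> R0=(0,8,3) R1=(0,8,3)
Op 9: merge R1<->R2 -> R1=(0,8,3) R2=(0,8,3)
Op 10: merge R0<->R1 -> R0=(0,8,3) R1=(0,8,3)

Answer: 0 8 3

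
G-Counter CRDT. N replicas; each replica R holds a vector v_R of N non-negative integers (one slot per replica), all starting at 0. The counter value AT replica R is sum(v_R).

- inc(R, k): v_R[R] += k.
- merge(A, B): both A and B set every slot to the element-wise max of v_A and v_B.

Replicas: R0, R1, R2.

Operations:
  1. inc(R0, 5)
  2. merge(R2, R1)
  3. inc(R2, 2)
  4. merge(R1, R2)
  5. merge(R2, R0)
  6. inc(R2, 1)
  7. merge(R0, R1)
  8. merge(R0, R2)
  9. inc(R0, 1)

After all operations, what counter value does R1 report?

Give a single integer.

Answer: 7

Derivation:
Op 1: inc R0 by 5 -> R0=(5,0,0) value=5
Op 2: merge R2<->R1 -> R2=(0,0,0) R1=(0,0,0)
Op 3: inc R2 by 2 -> R2=(0,0,2) value=2
Op 4: merge R1<->R2 -> R1=(0,0,2) R2=(0,0,2)
Op 5: merge R2<->R0 -> R2=(5,0,2) R0=(5,0,2)
Op 6: inc R2 by 1 -> R2=(5,0,3) value=8
Op 7: merge R0<->R1 -> R0=(5,0,2) R1=(5,0,2)
Op 8: merge R0<->R2 -> R0=(5,0,3) R2=(5,0,3)
Op 9: inc R0 by 1 -> R0=(6,0,3) value=9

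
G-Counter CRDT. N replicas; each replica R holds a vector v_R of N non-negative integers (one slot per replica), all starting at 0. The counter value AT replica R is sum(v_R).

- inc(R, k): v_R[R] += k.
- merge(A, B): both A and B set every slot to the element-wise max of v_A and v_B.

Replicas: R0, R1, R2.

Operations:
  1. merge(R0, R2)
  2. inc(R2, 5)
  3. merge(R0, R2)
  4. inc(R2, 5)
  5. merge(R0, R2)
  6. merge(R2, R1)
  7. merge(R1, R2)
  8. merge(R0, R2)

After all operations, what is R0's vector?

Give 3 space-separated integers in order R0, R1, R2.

Answer: 0 0 10

Derivation:
Op 1: merge R0<->R2 -> R0=(0,0,0) R2=(0,0,0)
Op 2: inc R2 by 5 -> R2=(0,0,5) value=5
Op 3: merge R0<->R2 -> R0=(0,0,5) R2=(0,0,5)
Op 4: inc R2 by 5 -> R2=(0,0,10) value=10
Op 5: merge R0<->R2 -> R0=(0,0,10) R2=(0,0,10)
Op 6: merge R2<->R1 -> R2=(0,0,10) R1=(0,0,10)
Op 7: merge R1<->R2 -> R1=(0,0,10) R2=(0,0,10)
Op 8: merge R0<->R2 -> R0=(0,0,10) R2=(0,0,10)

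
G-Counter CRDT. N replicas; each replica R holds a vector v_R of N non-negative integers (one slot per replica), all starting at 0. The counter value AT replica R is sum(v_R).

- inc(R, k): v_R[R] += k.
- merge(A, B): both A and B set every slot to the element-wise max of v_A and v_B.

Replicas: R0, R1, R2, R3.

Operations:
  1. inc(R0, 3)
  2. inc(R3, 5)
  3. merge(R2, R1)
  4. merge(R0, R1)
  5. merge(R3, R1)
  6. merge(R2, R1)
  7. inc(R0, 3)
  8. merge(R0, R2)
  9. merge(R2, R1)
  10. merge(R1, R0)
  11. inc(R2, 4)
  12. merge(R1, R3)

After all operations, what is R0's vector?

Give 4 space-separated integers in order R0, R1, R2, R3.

Answer: 6 0 0 5

Derivation:
Op 1: inc R0 by 3 -> R0=(3,0,0,0) value=3
Op 2: inc R3 by 5 -> R3=(0,0,0,5) value=5
Op 3: merge R2<->R1 -> R2=(0,0,0,0) R1=(0,0,0,0)
Op 4: merge R0<->R1 -> R0=(3,0,0,0) R1=(3,0,0,0)
Op 5: merge R3<->R1 -> R3=(3,0,0,5) R1=(3,0,0,5)
Op 6: merge R2<->R1 -> R2=(3,0,0,5) R1=(3,0,0,5)
Op 7: inc R0 by 3 -> R0=(6,0,0,0) value=6
Op 8: merge R0<->R2 -> R0=(6,0,0,5) R2=(6,0,0,5)
Op 9: merge R2<->R1 -> R2=(6,0,0,5) R1=(6,0,0,5)
Op 10: merge R1<->R0 -> R1=(6,0,0,5) R0=(6,0,0,5)
Op 11: inc R2 by 4 -> R2=(6,0,4,5) value=15
Op 12: merge R1<->R3 -> R1=(6,0,0,5) R3=(6,0,0,5)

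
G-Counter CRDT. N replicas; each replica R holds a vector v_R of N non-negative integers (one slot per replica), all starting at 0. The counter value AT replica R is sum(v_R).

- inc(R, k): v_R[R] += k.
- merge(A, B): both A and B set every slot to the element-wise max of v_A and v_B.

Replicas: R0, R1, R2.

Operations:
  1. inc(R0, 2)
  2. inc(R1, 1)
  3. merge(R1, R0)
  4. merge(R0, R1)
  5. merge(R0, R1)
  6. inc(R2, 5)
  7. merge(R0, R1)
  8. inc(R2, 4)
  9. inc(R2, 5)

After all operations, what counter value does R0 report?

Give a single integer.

Answer: 3

Derivation:
Op 1: inc R0 by 2 -> R0=(2,0,0) value=2
Op 2: inc R1 by 1 -> R1=(0,1,0) value=1
Op 3: merge R1<->R0 -> R1=(2,1,0) R0=(2,1,0)
Op 4: merge R0<->R1 -> R0=(2,1,0) R1=(2,1,0)
Op 5: merge R0<->R1 -> R0=(2,1,0) R1=(2,1,0)
Op 6: inc R2 by 5 -> R2=(0,0,5) value=5
Op 7: merge R0<->R1 -> R0=(2,1,0) R1=(2,1,0)
Op 8: inc R2 by 4 -> R2=(0,0,9) value=9
Op 9: inc R2 by 5 -> R2=(0,0,14) value=14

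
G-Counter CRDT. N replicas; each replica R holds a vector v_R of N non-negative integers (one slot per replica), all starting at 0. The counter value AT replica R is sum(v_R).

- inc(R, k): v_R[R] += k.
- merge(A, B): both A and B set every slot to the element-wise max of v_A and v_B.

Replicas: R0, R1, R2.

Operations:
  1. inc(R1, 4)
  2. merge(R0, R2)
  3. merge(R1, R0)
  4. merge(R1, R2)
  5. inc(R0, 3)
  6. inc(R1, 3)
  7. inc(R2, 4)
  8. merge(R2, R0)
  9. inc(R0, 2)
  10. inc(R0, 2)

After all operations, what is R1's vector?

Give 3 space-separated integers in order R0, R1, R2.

Answer: 0 7 0

Derivation:
Op 1: inc R1 by 4 -> R1=(0,4,0) value=4
Op 2: merge R0<->R2 -> R0=(0,0,0) R2=(0,0,0)
Op 3: merge R1<->R0 -> R1=(0,4,0) R0=(0,4,0)
Op 4: merge R1<->R2 -> R1=(0,4,0) R2=(0,4,0)
Op 5: inc R0 by 3 -> R0=(3,4,0) value=7
Op 6: inc R1 by 3 -> R1=(0,7,0) value=7
Op 7: inc R2 by 4 -> R2=(0,4,4) value=8
Op 8: merge R2<->R0 -> R2=(3,4,4) R0=(3,4,4)
Op 9: inc R0 by 2 -> R0=(5,4,4) value=13
Op 10: inc R0 by 2 -> R0=(7,4,4) value=15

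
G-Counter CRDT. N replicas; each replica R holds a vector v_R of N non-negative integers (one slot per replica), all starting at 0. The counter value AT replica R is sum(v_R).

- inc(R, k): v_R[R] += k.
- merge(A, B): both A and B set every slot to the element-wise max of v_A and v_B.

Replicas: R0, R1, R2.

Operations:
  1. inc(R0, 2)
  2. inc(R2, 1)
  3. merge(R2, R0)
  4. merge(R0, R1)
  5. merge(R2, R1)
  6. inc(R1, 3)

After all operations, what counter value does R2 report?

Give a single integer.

Op 1: inc R0 by 2 -> R0=(2,0,0) value=2
Op 2: inc R2 by 1 -> R2=(0,0,1) value=1
Op 3: merge R2<->R0 -> R2=(2,0,1) R0=(2,0,1)
Op 4: merge R0<->R1 -> R0=(2,0,1) R1=(2,0,1)
Op 5: merge R2<->R1 -> R2=(2,0,1) R1=(2,0,1)
Op 6: inc R1 by 3 -> R1=(2,3,1) value=6

Answer: 3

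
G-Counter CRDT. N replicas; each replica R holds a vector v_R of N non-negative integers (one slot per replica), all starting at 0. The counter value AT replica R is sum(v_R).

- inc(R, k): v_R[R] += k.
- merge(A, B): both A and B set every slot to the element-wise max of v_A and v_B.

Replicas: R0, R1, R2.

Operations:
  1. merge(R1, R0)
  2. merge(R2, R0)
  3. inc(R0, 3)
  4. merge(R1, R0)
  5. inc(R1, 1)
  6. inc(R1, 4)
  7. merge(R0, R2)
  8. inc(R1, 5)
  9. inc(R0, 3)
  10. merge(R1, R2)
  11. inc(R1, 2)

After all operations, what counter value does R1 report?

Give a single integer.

Answer: 15

Derivation:
Op 1: merge R1<->R0 -> R1=(0,0,0) R0=(0,0,0)
Op 2: merge R2<->R0 -> R2=(0,0,0) R0=(0,0,0)
Op 3: inc R0 by 3 -> R0=(3,0,0) value=3
Op 4: merge R1<->R0 -> R1=(3,0,0) R0=(3,0,0)
Op 5: inc R1 by 1 -> R1=(3,1,0) value=4
Op 6: inc R1 by 4 -> R1=(3,5,0) value=8
Op 7: merge R0<->R2 -> R0=(3,0,0) R2=(3,0,0)
Op 8: inc R1 by 5 -> R1=(3,10,0) value=13
Op 9: inc R0 by 3 -> R0=(6,0,0) value=6
Op 10: merge R1<->R2 -> R1=(3,10,0) R2=(3,10,0)
Op 11: inc R1 by 2 -> R1=(3,12,0) value=15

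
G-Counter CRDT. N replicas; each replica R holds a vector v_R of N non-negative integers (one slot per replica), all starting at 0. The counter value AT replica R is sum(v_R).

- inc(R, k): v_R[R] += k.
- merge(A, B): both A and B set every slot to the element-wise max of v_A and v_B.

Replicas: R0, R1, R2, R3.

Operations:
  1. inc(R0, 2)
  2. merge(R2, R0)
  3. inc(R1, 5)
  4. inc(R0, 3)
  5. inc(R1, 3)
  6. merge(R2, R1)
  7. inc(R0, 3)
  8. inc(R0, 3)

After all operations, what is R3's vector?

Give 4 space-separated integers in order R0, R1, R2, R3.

Op 1: inc R0 by 2 -> R0=(2,0,0,0) value=2
Op 2: merge R2<->R0 -> R2=(2,0,0,0) R0=(2,0,0,0)
Op 3: inc R1 by 5 -> R1=(0,5,0,0) value=5
Op 4: inc R0 by 3 -> R0=(5,0,0,0) value=5
Op 5: inc R1 by 3 -> R1=(0,8,0,0) value=8
Op 6: merge R2<->R1 -> R2=(2,8,0,0) R1=(2,8,0,0)
Op 7: inc R0 by 3 -> R0=(8,0,0,0) value=8
Op 8: inc R0 by 3 -> R0=(11,0,0,0) value=11

Answer: 0 0 0 0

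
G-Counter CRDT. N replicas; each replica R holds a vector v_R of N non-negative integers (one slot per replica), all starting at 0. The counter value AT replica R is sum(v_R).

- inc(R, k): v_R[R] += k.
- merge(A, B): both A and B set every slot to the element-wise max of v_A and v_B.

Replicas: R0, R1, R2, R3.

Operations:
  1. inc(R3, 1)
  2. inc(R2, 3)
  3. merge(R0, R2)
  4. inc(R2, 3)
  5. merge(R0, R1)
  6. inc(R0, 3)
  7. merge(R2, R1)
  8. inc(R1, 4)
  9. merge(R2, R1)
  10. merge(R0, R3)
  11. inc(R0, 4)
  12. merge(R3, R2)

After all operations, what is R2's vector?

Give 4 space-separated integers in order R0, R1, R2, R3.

Answer: 3 4 6 1

Derivation:
Op 1: inc R3 by 1 -> R3=(0,0,0,1) value=1
Op 2: inc R2 by 3 -> R2=(0,0,3,0) value=3
Op 3: merge R0<->R2 -> R0=(0,0,3,0) R2=(0,0,3,0)
Op 4: inc R2 by 3 -> R2=(0,0,6,0) value=6
Op 5: merge R0<->R1 -> R0=(0,0,3,0) R1=(0,0,3,0)
Op 6: inc R0 by 3 -> R0=(3,0,3,0) value=6
Op 7: merge R2<->R1 -> R2=(0,0,6,0) R1=(0,0,6,0)
Op 8: inc R1 by 4 -> R1=(0,4,6,0) value=10
Op 9: merge R2<->R1 -> R2=(0,4,6,0) R1=(0,4,6,0)
Op 10: merge R0<->R3 -> R0=(3,0,3,1) R3=(3,0,3,1)
Op 11: inc R0 by 4 -> R0=(7,0,3,1) value=11
Op 12: merge R3<->R2 -> R3=(3,4,6,1) R2=(3,4,6,1)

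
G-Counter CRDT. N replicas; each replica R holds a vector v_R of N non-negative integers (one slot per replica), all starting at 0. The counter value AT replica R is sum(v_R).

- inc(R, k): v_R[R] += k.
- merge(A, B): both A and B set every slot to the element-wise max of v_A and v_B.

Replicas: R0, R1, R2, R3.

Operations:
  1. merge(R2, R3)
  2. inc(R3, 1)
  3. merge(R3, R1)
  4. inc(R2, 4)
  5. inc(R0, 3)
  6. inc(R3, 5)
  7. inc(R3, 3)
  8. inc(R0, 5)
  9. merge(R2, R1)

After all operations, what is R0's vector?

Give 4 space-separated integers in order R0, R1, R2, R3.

Answer: 8 0 0 0

Derivation:
Op 1: merge R2<->R3 -> R2=(0,0,0,0) R3=(0,0,0,0)
Op 2: inc R3 by 1 -> R3=(0,0,0,1) value=1
Op 3: merge R3<->R1 -> R3=(0,0,0,1) R1=(0,0,0,1)
Op 4: inc R2 by 4 -> R2=(0,0,4,0) value=4
Op 5: inc R0 by 3 -> R0=(3,0,0,0) value=3
Op 6: inc R3 by 5 -> R3=(0,0,0,6) value=6
Op 7: inc R3 by 3 -> R3=(0,0,0,9) value=9
Op 8: inc R0 by 5 -> R0=(8,0,0,0) value=8
Op 9: merge R2<->R1 -> R2=(0,0,4,1) R1=(0,0,4,1)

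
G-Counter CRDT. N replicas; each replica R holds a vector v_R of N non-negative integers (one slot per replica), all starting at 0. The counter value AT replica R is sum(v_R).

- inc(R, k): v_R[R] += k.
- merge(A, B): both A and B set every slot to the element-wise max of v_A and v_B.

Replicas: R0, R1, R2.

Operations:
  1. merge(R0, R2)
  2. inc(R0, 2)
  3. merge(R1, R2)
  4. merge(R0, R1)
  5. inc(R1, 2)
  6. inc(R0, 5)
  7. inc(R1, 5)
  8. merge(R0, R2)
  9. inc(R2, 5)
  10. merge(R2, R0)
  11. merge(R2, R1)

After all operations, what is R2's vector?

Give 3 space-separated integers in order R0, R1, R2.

Op 1: merge R0<->R2 -> R0=(0,0,0) R2=(0,0,0)
Op 2: inc R0 by 2 -> R0=(2,0,0) value=2
Op 3: merge R1<->R2 -> R1=(0,0,0) R2=(0,0,0)
Op 4: merge R0<->R1 -> R0=(2,0,0) R1=(2,0,0)
Op 5: inc R1 by 2 -> R1=(2,2,0) value=4
Op 6: inc R0 by 5 -> R0=(7,0,0) value=7
Op 7: inc R1 by 5 -> R1=(2,7,0) value=9
Op 8: merge R0<->R2 -> R0=(7,0,0) R2=(7,0,0)
Op 9: inc R2 by 5 -> R2=(7,0,5) value=12
Op 10: merge R2<->R0 -> R2=(7,0,5) R0=(7,0,5)
Op 11: merge R2<->R1 -> R2=(7,7,5) R1=(7,7,5)

Answer: 7 7 5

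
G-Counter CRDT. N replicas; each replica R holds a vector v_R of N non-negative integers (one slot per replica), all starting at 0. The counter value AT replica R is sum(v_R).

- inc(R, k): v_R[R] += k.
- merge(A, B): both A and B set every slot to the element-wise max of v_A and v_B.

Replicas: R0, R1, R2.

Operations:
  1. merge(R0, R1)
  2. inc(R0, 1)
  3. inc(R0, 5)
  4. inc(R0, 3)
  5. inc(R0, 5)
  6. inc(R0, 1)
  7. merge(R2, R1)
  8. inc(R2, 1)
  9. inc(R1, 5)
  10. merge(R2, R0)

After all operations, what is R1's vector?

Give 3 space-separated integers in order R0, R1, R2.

Answer: 0 5 0

Derivation:
Op 1: merge R0<->R1 -> R0=(0,0,0) R1=(0,0,0)
Op 2: inc R0 by 1 -> R0=(1,0,0) value=1
Op 3: inc R0 by 5 -> R0=(6,0,0) value=6
Op 4: inc R0 by 3 -> R0=(9,0,0) value=9
Op 5: inc R0 by 5 -> R0=(14,0,0) value=14
Op 6: inc R0 by 1 -> R0=(15,0,0) value=15
Op 7: merge R2<->R1 -> R2=(0,0,0) R1=(0,0,0)
Op 8: inc R2 by 1 -> R2=(0,0,1) value=1
Op 9: inc R1 by 5 -> R1=(0,5,0) value=5
Op 10: merge R2<->R0 -> R2=(15,0,1) R0=(15,0,1)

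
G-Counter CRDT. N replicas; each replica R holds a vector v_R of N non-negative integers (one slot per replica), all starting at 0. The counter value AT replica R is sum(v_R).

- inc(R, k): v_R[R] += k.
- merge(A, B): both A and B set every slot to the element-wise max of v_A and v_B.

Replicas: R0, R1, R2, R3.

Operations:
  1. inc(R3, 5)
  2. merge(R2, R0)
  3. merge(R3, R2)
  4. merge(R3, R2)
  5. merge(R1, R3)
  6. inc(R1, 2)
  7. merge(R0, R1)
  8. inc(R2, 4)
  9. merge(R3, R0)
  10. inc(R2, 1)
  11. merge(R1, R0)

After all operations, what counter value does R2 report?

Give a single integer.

Op 1: inc R3 by 5 -> R3=(0,0,0,5) value=5
Op 2: merge R2<->R0 -> R2=(0,0,0,0) R0=(0,0,0,0)
Op 3: merge R3<->R2 -> R3=(0,0,0,5) R2=(0,0,0,5)
Op 4: merge R3<->R2 -> R3=(0,0,0,5) R2=(0,0,0,5)
Op 5: merge R1<->R3 -> R1=(0,0,0,5) R3=(0,0,0,5)
Op 6: inc R1 by 2 -> R1=(0,2,0,5) value=7
Op 7: merge R0<->R1 -> R0=(0,2,0,5) R1=(0,2,0,5)
Op 8: inc R2 by 4 -> R2=(0,0,4,5) value=9
Op 9: merge R3<->R0 -> R3=(0,2,0,5) R0=(0,2,0,5)
Op 10: inc R2 by 1 -> R2=(0,0,5,5) value=10
Op 11: merge R1<->R0 -> R1=(0,2,0,5) R0=(0,2,0,5)

Answer: 10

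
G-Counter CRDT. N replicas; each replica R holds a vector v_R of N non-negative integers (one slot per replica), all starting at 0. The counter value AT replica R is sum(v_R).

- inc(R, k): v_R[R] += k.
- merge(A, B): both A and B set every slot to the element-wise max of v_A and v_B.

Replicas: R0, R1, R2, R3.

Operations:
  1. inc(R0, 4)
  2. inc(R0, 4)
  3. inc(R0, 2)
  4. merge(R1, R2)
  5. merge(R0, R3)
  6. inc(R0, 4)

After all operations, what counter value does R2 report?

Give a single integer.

Answer: 0

Derivation:
Op 1: inc R0 by 4 -> R0=(4,0,0,0) value=4
Op 2: inc R0 by 4 -> R0=(8,0,0,0) value=8
Op 3: inc R0 by 2 -> R0=(10,0,0,0) value=10
Op 4: merge R1<->R2 -> R1=(0,0,0,0) R2=(0,0,0,0)
Op 5: merge R0<->R3 -> R0=(10,0,0,0) R3=(10,0,0,0)
Op 6: inc R0 by 4 -> R0=(14,0,0,0) value=14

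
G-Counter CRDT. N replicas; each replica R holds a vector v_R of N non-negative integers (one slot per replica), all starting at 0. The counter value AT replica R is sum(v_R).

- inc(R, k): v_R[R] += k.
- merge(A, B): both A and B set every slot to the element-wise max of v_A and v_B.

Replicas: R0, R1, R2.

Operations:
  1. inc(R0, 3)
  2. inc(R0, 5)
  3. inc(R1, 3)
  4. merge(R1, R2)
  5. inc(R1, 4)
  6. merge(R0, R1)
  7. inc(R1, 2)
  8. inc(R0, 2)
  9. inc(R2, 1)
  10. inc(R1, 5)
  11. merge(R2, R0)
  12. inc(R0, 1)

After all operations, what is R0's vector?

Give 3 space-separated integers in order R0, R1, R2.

Answer: 11 7 1

Derivation:
Op 1: inc R0 by 3 -> R0=(3,0,0) value=3
Op 2: inc R0 by 5 -> R0=(8,0,0) value=8
Op 3: inc R1 by 3 -> R1=(0,3,0) value=3
Op 4: merge R1<->R2 -> R1=(0,3,0) R2=(0,3,0)
Op 5: inc R1 by 4 -> R1=(0,7,0) value=7
Op 6: merge R0<->R1 -> R0=(8,7,0) R1=(8,7,0)
Op 7: inc R1 by 2 -> R1=(8,9,0) value=17
Op 8: inc R0 by 2 -> R0=(10,7,0) value=17
Op 9: inc R2 by 1 -> R2=(0,3,1) value=4
Op 10: inc R1 by 5 -> R1=(8,14,0) value=22
Op 11: merge R2<->R0 -> R2=(10,7,1) R0=(10,7,1)
Op 12: inc R0 by 1 -> R0=(11,7,1) value=19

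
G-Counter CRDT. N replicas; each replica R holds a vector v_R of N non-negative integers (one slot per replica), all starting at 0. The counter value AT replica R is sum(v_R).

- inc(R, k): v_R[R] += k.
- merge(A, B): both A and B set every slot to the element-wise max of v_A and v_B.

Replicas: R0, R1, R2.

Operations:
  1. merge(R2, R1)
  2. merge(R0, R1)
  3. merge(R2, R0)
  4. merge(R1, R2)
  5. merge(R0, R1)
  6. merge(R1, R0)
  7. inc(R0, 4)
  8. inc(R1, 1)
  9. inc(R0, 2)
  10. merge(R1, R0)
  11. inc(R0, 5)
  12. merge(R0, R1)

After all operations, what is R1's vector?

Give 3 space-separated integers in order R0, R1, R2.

Op 1: merge R2<->R1 -> R2=(0,0,0) R1=(0,0,0)
Op 2: merge R0<->R1 -> R0=(0,0,0) R1=(0,0,0)
Op 3: merge R2<->R0 -> R2=(0,0,0) R0=(0,0,0)
Op 4: merge R1<->R2 -> R1=(0,0,0) R2=(0,0,0)
Op 5: merge R0<->R1 -> R0=(0,0,0) R1=(0,0,0)
Op 6: merge R1<->R0 -> R1=(0,0,0) R0=(0,0,0)
Op 7: inc R0 by 4 -> R0=(4,0,0) value=4
Op 8: inc R1 by 1 -> R1=(0,1,0) value=1
Op 9: inc R0 by 2 -> R0=(6,0,0) value=6
Op 10: merge R1<->R0 -> R1=(6,1,0) R0=(6,1,0)
Op 11: inc R0 by 5 -> R0=(11,1,0) value=12
Op 12: merge R0<->R1 -> R0=(11,1,0) R1=(11,1,0)

Answer: 11 1 0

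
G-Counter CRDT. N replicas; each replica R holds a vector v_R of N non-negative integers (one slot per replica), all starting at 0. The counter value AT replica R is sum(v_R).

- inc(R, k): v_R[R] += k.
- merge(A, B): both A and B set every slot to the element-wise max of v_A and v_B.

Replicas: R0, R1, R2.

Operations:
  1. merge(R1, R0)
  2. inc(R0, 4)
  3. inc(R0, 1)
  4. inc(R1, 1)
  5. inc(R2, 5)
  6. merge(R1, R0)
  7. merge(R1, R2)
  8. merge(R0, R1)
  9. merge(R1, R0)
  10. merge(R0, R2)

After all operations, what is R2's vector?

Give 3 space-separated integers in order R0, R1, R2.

Answer: 5 1 5

Derivation:
Op 1: merge R1<->R0 -> R1=(0,0,0) R0=(0,0,0)
Op 2: inc R0 by 4 -> R0=(4,0,0) value=4
Op 3: inc R0 by 1 -> R0=(5,0,0) value=5
Op 4: inc R1 by 1 -> R1=(0,1,0) value=1
Op 5: inc R2 by 5 -> R2=(0,0,5) value=5
Op 6: merge R1<->R0 -> R1=(5,1,0) R0=(5,1,0)
Op 7: merge R1<->R2 -> R1=(5,1,5) R2=(5,1,5)
Op 8: merge R0<->R1 -> R0=(5,1,5) R1=(5,1,5)
Op 9: merge R1<->R0 -> R1=(5,1,5) R0=(5,1,5)
Op 10: merge R0<->R2 -> R0=(5,1,5) R2=(5,1,5)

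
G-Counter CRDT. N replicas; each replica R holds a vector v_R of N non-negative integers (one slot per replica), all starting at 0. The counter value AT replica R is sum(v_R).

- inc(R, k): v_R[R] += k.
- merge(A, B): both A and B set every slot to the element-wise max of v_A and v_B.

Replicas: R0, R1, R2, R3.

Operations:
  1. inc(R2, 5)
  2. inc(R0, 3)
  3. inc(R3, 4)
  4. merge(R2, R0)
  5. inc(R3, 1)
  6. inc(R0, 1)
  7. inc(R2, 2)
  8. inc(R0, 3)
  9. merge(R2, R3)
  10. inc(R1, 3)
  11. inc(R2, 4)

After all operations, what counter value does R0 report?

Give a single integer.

Answer: 12

Derivation:
Op 1: inc R2 by 5 -> R2=(0,0,5,0) value=5
Op 2: inc R0 by 3 -> R0=(3,0,0,0) value=3
Op 3: inc R3 by 4 -> R3=(0,0,0,4) value=4
Op 4: merge R2<->R0 -> R2=(3,0,5,0) R0=(3,0,5,0)
Op 5: inc R3 by 1 -> R3=(0,0,0,5) value=5
Op 6: inc R0 by 1 -> R0=(4,0,5,0) value=9
Op 7: inc R2 by 2 -> R2=(3,0,7,0) value=10
Op 8: inc R0 by 3 -> R0=(7,0,5,0) value=12
Op 9: merge R2<->R3 -> R2=(3,0,7,5) R3=(3,0,7,5)
Op 10: inc R1 by 3 -> R1=(0,3,0,0) value=3
Op 11: inc R2 by 4 -> R2=(3,0,11,5) value=19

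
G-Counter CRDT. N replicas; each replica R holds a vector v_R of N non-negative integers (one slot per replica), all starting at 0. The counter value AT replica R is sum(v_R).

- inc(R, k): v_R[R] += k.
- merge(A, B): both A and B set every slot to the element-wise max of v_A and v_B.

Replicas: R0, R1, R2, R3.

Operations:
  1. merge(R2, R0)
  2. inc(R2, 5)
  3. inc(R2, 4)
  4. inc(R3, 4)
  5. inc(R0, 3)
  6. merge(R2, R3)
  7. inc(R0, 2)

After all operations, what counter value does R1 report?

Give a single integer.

Answer: 0

Derivation:
Op 1: merge R2<->R0 -> R2=(0,0,0,0) R0=(0,0,0,0)
Op 2: inc R2 by 5 -> R2=(0,0,5,0) value=5
Op 3: inc R2 by 4 -> R2=(0,0,9,0) value=9
Op 4: inc R3 by 4 -> R3=(0,0,0,4) value=4
Op 5: inc R0 by 3 -> R0=(3,0,0,0) value=3
Op 6: merge R2<->R3 -> R2=(0,0,9,4) R3=(0,0,9,4)
Op 7: inc R0 by 2 -> R0=(5,0,0,0) value=5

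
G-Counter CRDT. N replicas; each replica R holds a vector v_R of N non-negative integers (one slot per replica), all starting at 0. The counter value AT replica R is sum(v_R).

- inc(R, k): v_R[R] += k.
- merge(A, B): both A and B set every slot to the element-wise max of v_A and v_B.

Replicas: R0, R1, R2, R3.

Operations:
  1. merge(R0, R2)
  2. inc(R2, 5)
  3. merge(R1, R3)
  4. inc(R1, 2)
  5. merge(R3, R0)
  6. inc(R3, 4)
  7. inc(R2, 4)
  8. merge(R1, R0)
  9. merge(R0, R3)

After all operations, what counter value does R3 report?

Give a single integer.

Op 1: merge R0<->R2 -> R0=(0,0,0,0) R2=(0,0,0,0)
Op 2: inc R2 by 5 -> R2=(0,0,5,0) value=5
Op 3: merge R1<->R3 -> R1=(0,0,0,0) R3=(0,0,0,0)
Op 4: inc R1 by 2 -> R1=(0,2,0,0) value=2
Op 5: merge R3<->R0 -> R3=(0,0,0,0) R0=(0,0,0,0)
Op 6: inc R3 by 4 -> R3=(0,0,0,4) value=4
Op 7: inc R2 by 4 -> R2=(0,0,9,0) value=9
Op 8: merge R1<->R0 -> R1=(0,2,0,0) R0=(0,2,0,0)
Op 9: merge R0<->R3 -> R0=(0,2,0,4) R3=(0,2,0,4)

Answer: 6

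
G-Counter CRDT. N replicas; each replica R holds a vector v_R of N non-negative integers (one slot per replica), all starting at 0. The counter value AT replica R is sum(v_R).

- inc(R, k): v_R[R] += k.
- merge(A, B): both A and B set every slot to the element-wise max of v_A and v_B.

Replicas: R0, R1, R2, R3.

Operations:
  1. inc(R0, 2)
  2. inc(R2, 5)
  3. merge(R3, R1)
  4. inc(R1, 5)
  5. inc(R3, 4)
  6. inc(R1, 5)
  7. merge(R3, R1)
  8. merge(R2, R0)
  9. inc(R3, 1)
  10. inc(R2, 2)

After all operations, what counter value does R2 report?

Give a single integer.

Answer: 9

Derivation:
Op 1: inc R0 by 2 -> R0=(2,0,0,0) value=2
Op 2: inc R2 by 5 -> R2=(0,0,5,0) value=5
Op 3: merge R3<->R1 -> R3=(0,0,0,0) R1=(0,0,0,0)
Op 4: inc R1 by 5 -> R1=(0,5,0,0) value=5
Op 5: inc R3 by 4 -> R3=(0,0,0,4) value=4
Op 6: inc R1 by 5 -> R1=(0,10,0,0) value=10
Op 7: merge R3<->R1 -> R3=(0,10,0,4) R1=(0,10,0,4)
Op 8: merge R2<->R0 -> R2=(2,0,5,0) R0=(2,0,5,0)
Op 9: inc R3 by 1 -> R3=(0,10,0,5) value=15
Op 10: inc R2 by 2 -> R2=(2,0,7,0) value=9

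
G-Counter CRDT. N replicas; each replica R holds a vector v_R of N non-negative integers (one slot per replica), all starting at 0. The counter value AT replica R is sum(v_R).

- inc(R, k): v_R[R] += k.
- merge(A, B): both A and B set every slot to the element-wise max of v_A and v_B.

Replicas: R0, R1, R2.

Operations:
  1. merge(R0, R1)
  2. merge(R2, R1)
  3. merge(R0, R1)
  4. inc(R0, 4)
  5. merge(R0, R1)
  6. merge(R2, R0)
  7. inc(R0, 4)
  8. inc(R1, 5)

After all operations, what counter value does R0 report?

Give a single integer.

Op 1: merge R0<->R1 -> R0=(0,0,0) R1=(0,0,0)
Op 2: merge R2<->R1 -> R2=(0,0,0) R1=(0,0,0)
Op 3: merge R0<->R1 -> R0=(0,0,0) R1=(0,0,0)
Op 4: inc R0 by 4 -> R0=(4,0,0) value=4
Op 5: merge R0<->R1 -> R0=(4,0,0) R1=(4,0,0)
Op 6: merge R2<->R0 -> R2=(4,0,0) R0=(4,0,0)
Op 7: inc R0 by 4 -> R0=(8,0,0) value=8
Op 8: inc R1 by 5 -> R1=(4,5,0) value=9

Answer: 8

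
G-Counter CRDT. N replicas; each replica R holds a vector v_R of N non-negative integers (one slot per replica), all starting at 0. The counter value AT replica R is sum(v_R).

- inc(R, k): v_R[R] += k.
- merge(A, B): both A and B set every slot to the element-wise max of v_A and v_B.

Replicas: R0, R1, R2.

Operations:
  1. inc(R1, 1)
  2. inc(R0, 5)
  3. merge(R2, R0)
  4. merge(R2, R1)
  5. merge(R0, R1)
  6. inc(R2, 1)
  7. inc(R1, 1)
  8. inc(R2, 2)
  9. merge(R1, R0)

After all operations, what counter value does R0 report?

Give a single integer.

Op 1: inc R1 by 1 -> R1=(0,1,0) value=1
Op 2: inc R0 by 5 -> R0=(5,0,0) value=5
Op 3: merge R2<->R0 -> R2=(5,0,0) R0=(5,0,0)
Op 4: merge R2<->R1 -> R2=(5,1,0) R1=(5,1,0)
Op 5: merge R0<->R1 -> R0=(5,1,0) R1=(5,1,0)
Op 6: inc R2 by 1 -> R2=(5,1,1) value=7
Op 7: inc R1 by 1 -> R1=(5,2,0) value=7
Op 8: inc R2 by 2 -> R2=(5,1,3) value=9
Op 9: merge R1<->R0 -> R1=(5,2,0) R0=(5,2,0)

Answer: 7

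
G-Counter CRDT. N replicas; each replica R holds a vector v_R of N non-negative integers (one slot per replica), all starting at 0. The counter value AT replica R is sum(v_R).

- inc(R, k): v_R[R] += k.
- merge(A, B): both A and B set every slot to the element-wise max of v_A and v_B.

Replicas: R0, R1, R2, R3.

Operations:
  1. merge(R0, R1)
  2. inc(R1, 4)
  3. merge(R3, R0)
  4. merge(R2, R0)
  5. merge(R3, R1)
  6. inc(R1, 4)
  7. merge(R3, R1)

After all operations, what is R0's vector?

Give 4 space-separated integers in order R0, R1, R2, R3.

Answer: 0 0 0 0

Derivation:
Op 1: merge R0<->R1 -> R0=(0,0,0,0) R1=(0,0,0,0)
Op 2: inc R1 by 4 -> R1=(0,4,0,0) value=4
Op 3: merge R3<->R0 -> R3=(0,0,0,0) R0=(0,0,0,0)
Op 4: merge R2<->R0 -> R2=(0,0,0,0) R0=(0,0,0,0)
Op 5: merge R3<->R1 -> R3=(0,4,0,0) R1=(0,4,0,0)
Op 6: inc R1 by 4 -> R1=(0,8,0,0) value=8
Op 7: merge R3<->R1 -> R3=(0,8,0,0) R1=(0,8,0,0)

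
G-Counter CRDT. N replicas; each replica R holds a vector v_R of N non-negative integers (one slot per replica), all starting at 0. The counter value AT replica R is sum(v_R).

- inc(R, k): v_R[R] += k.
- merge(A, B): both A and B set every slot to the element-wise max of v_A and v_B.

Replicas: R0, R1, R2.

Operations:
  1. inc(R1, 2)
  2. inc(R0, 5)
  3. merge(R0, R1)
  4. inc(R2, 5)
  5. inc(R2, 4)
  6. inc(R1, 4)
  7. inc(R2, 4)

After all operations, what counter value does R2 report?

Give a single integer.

Op 1: inc R1 by 2 -> R1=(0,2,0) value=2
Op 2: inc R0 by 5 -> R0=(5,0,0) value=5
Op 3: merge R0<->R1 -> R0=(5,2,0) R1=(5,2,0)
Op 4: inc R2 by 5 -> R2=(0,0,5) value=5
Op 5: inc R2 by 4 -> R2=(0,0,9) value=9
Op 6: inc R1 by 4 -> R1=(5,6,0) value=11
Op 7: inc R2 by 4 -> R2=(0,0,13) value=13

Answer: 13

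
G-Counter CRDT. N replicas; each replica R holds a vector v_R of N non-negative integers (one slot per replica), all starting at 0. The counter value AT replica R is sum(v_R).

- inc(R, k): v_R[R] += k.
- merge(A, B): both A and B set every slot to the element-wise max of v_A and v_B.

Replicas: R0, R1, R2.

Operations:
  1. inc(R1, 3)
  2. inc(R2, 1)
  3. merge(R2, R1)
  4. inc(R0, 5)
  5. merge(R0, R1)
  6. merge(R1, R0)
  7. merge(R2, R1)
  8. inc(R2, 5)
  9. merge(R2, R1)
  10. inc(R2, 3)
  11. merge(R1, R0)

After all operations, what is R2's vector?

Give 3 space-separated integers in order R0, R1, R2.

Answer: 5 3 9

Derivation:
Op 1: inc R1 by 3 -> R1=(0,3,0) value=3
Op 2: inc R2 by 1 -> R2=(0,0,1) value=1
Op 3: merge R2<->R1 -> R2=(0,3,1) R1=(0,3,1)
Op 4: inc R0 by 5 -> R0=(5,0,0) value=5
Op 5: merge R0<->R1 -> R0=(5,3,1) R1=(5,3,1)
Op 6: merge R1<->R0 -> R1=(5,3,1) R0=(5,3,1)
Op 7: merge R2<->R1 -> R2=(5,3,1) R1=(5,3,1)
Op 8: inc R2 by 5 -> R2=(5,3,6) value=14
Op 9: merge R2<->R1 -> R2=(5,3,6) R1=(5,3,6)
Op 10: inc R2 by 3 -> R2=(5,3,9) value=17
Op 11: merge R1<->R0 -> R1=(5,3,6) R0=(5,3,6)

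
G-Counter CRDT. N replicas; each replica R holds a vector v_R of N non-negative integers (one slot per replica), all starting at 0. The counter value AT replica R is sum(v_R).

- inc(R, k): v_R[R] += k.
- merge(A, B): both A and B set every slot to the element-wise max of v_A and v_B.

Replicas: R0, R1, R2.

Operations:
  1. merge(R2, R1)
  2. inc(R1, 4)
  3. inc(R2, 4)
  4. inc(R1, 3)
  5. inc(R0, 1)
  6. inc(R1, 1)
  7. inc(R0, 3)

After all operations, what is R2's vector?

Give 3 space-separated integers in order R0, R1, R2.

Op 1: merge R2<->R1 -> R2=(0,0,0) R1=(0,0,0)
Op 2: inc R1 by 4 -> R1=(0,4,0) value=4
Op 3: inc R2 by 4 -> R2=(0,0,4) value=4
Op 4: inc R1 by 3 -> R1=(0,7,0) value=7
Op 5: inc R0 by 1 -> R0=(1,0,0) value=1
Op 6: inc R1 by 1 -> R1=(0,8,0) value=8
Op 7: inc R0 by 3 -> R0=(4,0,0) value=4

Answer: 0 0 4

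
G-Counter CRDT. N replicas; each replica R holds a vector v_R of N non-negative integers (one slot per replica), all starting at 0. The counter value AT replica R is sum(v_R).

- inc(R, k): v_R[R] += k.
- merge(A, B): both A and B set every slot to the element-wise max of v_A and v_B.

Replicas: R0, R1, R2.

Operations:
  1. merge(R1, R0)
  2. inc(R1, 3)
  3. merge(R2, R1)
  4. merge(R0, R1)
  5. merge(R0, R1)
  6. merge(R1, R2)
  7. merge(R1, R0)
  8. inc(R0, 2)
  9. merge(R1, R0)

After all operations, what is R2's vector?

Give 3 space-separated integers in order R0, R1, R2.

Op 1: merge R1<->R0 -> R1=(0,0,0) R0=(0,0,0)
Op 2: inc R1 by 3 -> R1=(0,3,0) value=3
Op 3: merge R2<->R1 -> R2=(0,3,0) R1=(0,3,0)
Op 4: merge R0<->R1 -> R0=(0,3,0) R1=(0,3,0)
Op 5: merge R0<->R1 -> R0=(0,3,0) R1=(0,3,0)
Op 6: merge R1<->R2 -> R1=(0,3,0) R2=(0,3,0)
Op 7: merge R1<->R0 -> R1=(0,3,0) R0=(0,3,0)
Op 8: inc R0 by 2 -> R0=(2,3,0) value=5
Op 9: merge R1<->R0 -> R1=(2,3,0) R0=(2,3,0)

Answer: 0 3 0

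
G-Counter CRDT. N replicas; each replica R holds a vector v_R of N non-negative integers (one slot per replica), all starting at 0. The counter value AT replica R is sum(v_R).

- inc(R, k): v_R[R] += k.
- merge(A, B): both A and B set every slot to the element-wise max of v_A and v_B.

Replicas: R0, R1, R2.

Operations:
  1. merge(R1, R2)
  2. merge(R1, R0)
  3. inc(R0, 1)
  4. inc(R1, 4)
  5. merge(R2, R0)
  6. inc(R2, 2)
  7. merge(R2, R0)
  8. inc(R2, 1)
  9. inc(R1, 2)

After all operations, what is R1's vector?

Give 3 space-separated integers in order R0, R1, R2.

Answer: 0 6 0

Derivation:
Op 1: merge R1<->R2 -> R1=(0,0,0) R2=(0,0,0)
Op 2: merge R1<->R0 -> R1=(0,0,0) R0=(0,0,0)
Op 3: inc R0 by 1 -> R0=(1,0,0) value=1
Op 4: inc R1 by 4 -> R1=(0,4,0) value=4
Op 5: merge R2<->R0 -> R2=(1,0,0) R0=(1,0,0)
Op 6: inc R2 by 2 -> R2=(1,0,2) value=3
Op 7: merge R2<->R0 -> R2=(1,0,2) R0=(1,0,2)
Op 8: inc R2 by 1 -> R2=(1,0,3) value=4
Op 9: inc R1 by 2 -> R1=(0,6,0) value=6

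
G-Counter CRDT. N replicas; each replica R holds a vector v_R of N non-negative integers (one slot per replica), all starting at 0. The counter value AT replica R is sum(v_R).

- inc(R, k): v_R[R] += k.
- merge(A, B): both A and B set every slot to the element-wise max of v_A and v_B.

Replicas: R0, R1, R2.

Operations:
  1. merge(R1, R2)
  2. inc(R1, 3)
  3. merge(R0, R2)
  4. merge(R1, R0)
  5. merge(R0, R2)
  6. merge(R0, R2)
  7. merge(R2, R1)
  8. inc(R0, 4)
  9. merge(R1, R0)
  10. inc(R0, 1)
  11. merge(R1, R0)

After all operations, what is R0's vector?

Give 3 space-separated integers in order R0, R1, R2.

Answer: 5 3 0

Derivation:
Op 1: merge R1<->R2 -> R1=(0,0,0) R2=(0,0,0)
Op 2: inc R1 by 3 -> R1=(0,3,0) value=3
Op 3: merge R0<->R2 -> R0=(0,0,0) R2=(0,0,0)
Op 4: merge R1<->R0 -> R1=(0,3,0) R0=(0,3,0)
Op 5: merge R0<->R2 -> R0=(0,3,0) R2=(0,3,0)
Op 6: merge R0<->R2 -> R0=(0,3,0) R2=(0,3,0)
Op 7: merge R2<->R1 -> R2=(0,3,0) R1=(0,3,0)
Op 8: inc R0 by 4 -> R0=(4,3,0) value=7
Op 9: merge R1<->R0 -> R1=(4,3,0) R0=(4,3,0)
Op 10: inc R0 by 1 -> R0=(5,3,0) value=8
Op 11: merge R1<->R0 -> R1=(5,3,0) R0=(5,3,0)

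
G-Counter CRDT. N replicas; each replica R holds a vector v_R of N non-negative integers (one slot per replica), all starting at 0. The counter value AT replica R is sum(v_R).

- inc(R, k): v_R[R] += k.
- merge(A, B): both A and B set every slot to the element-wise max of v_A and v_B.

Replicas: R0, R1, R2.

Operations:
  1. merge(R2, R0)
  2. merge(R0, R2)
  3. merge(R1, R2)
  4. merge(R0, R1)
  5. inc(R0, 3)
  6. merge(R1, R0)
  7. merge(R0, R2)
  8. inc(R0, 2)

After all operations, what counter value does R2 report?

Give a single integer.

Answer: 3

Derivation:
Op 1: merge R2<->R0 -> R2=(0,0,0) R0=(0,0,0)
Op 2: merge R0<->R2 -> R0=(0,0,0) R2=(0,0,0)
Op 3: merge R1<->R2 -> R1=(0,0,0) R2=(0,0,0)
Op 4: merge R0<->R1 -> R0=(0,0,0) R1=(0,0,0)
Op 5: inc R0 by 3 -> R0=(3,0,0) value=3
Op 6: merge R1<->R0 -> R1=(3,0,0) R0=(3,0,0)
Op 7: merge R0<->R2 -> R0=(3,0,0) R2=(3,0,0)
Op 8: inc R0 by 2 -> R0=(5,0,0) value=5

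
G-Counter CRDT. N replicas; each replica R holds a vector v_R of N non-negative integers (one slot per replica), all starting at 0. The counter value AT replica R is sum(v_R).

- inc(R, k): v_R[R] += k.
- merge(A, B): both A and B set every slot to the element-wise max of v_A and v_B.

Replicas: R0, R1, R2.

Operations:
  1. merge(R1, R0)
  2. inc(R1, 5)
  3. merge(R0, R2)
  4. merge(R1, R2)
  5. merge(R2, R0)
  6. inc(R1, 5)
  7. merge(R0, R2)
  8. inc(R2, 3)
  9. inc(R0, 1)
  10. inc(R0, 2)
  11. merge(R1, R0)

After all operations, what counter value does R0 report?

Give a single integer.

Answer: 13

Derivation:
Op 1: merge R1<->R0 -> R1=(0,0,0) R0=(0,0,0)
Op 2: inc R1 by 5 -> R1=(0,5,0) value=5
Op 3: merge R0<->R2 -> R0=(0,0,0) R2=(0,0,0)
Op 4: merge R1<->R2 -> R1=(0,5,0) R2=(0,5,0)
Op 5: merge R2<->R0 -> R2=(0,5,0) R0=(0,5,0)
Op 6: inc R1 by 5 -> R1=(0,10,0) value=10
Op 7: merge R0<->R2 -> R0=(0,5,0) R2=(0,5,0)
Op 8: inc R2 by 3 -> R2=(0,5,3) value=8
Op 9: inc R0 by 1 -> R0=(1,5,0) value=6
Op 10: inc R0 by 2 -> R0=(3,5,0) value=8
Op 11: merge R1<->R0 -> R1=(3,10,0) R0=(3,10,0)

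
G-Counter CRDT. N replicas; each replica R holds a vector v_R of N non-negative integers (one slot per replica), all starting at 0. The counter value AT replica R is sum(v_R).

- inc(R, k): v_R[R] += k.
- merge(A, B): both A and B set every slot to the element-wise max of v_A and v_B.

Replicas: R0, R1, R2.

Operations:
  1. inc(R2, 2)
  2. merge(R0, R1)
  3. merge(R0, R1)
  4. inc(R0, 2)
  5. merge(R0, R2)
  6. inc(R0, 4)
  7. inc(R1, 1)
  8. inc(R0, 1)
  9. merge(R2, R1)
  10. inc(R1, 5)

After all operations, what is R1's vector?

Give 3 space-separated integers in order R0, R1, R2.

Op 1: inc R2 by 2 -> R2=(0,0,2) value=2
Op 2: merge R0<->R1 -> R0=(0,0,0) R1=(0,0,0)
Op 3: merge R0<->R1 -> R0=(0,0,0) R1=(0,0,0)
Op 4: inc R0 by 2 -> R0=(2,0,0) value=2
Op 5: merge R0<->R2 -> R0=(2,0,2) R2=(2,0,2)
Op 6: inc R0 by 4 -> R0=(6,0,2) value=8
Op 7: inc R1 by 1 -> R1=(0,1,0) value=1
Op 8: inc R0 by 1 -> R0=(7,0,2) value=9
Op 9: merge R2<->R1 -> R2=(2,1,2) R1=(2,1,2)
Op 10: inc R1 by 5 -> R1=(2,6,2) value=10

Answer: 2 6 2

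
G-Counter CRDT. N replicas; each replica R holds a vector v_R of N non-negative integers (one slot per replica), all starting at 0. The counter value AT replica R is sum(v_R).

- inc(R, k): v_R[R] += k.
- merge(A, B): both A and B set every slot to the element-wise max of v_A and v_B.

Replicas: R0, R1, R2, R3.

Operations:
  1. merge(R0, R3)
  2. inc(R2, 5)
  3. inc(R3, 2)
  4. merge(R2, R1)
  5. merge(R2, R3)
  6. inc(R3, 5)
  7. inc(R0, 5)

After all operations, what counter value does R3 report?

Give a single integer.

Op 1: merge R0<->R3 -> R0=(0,0,0,0) R3=(0,0,0,0)
Op 2: inc R2 by 5 -> R2=(0,0,5,0) value=5
Op 3: inc R3 by 2 -> R3=(0,0,0,2) value=2
Op 4: merge R2<->R1 -> R2=(0,0,5,0) R1=(0,0,5,0)
Op 5: merge R2<->R3 -> R2=(0,0,5,2) R3=(0,0,5,2)
Op 6: inc R3 by 5 -> R3=(0,0,5,7) value=12
Op 7: inc R0 by 5 -> R0=(5,0,0,0) value=5

Answer: 12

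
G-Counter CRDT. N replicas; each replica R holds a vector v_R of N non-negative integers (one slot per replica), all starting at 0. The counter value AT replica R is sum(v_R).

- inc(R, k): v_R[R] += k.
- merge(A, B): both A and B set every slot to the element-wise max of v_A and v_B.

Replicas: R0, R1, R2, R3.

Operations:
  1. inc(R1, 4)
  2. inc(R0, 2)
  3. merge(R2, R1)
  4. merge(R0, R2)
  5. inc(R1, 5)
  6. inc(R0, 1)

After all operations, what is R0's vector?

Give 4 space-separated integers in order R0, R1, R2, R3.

Answer: 3 4 0 0

Derivation:
Op 1: inc R1 by 4 -> R1=(0,4,0,0) value=4
Op 2: inc R0 by 2 -> R0=(2,0,0,0) value=2
Op 3: merge R2<->R1 -> R2=(0,4,0,0) R1=(0,4,0,0)
Op 4: merge R0<->R2 -> R0=(2,4,0,0) R2=(2,4,0,0)
Op 5: inc R1 by 5 -> R1=(0,9,0,0) value=9
Op 6: inc R0 by 1 -> R0=(3,4,0,0) value=7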